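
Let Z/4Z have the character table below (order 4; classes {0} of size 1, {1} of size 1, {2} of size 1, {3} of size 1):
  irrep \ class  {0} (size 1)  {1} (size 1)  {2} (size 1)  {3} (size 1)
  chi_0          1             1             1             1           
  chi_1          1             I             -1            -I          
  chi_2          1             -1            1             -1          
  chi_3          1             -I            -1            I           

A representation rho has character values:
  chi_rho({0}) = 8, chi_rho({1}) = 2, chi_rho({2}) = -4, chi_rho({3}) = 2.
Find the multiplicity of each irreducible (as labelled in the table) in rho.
Multiplicities: chi_0: 2, chi_1: 3, chi_2: 0, chi_3: 3.

Justification: Use <chi_rho, chi> = (1/|G|) sum_C |C| * chi_rho(C) * conj(chi(C)) with |G| = 4 for each irreducible chi in the table:
  <chi_rho, chi_0> = (1/4)[1*(8)*conj(1) + 1*(2)*conj(1) + 1*(-4)*conj(1) + 1*(2)*conj(1)]
      = (1/4)[(8) + (2) + (-4) + (2)] = 8/4 = 2
  <chi_rho, chi_1> = (1/4)[1*(8)*conj(1) + 1*(2)*conj(I) + 1*(-4)*conj(-1) + 1*(2)*conj(-I)]
      = (1/4)[(8) + (-2*I) + (4) + (2*I)] = 12/4 = 3
  <chi_rho, chi_2> = (1/4)[1*(8)*conj(1) + 1*(2)*conj(-1) + 1*(-4)*conj(1) + 1*(2)*conj(-1)]
      = (1/4)[(8) + (-2) + (-4) + (-2)] = 0/4 = 0
  <chi_rho, chi_3> = (1/4)[1*(8)*conj(1) + 1*(2)*conj(-I) + 1*(-4)*conj(-1) + 1*(2)*conj(I)]
      = (1/4)[(8) + (2*I) + (4) + (-2*I)] = 12/4 = 3
(Exp terms are combined using exp(i*s)*conj(exp(i*t)) = exp(i*(s-t)), and sums of them are collapsed using the identity that for every m > 1 the m distinct m-th roots of unity sum to 0, e.g. 1 + exp(2*I*pi/3) + exp(-2*I*pi/3) = 0.)
Dimension check: dim(rho) = sum (mult * dim) = 2*1 + 3*1 + 0*1 + 3*1 = 8 = chi_rho(e) = 8.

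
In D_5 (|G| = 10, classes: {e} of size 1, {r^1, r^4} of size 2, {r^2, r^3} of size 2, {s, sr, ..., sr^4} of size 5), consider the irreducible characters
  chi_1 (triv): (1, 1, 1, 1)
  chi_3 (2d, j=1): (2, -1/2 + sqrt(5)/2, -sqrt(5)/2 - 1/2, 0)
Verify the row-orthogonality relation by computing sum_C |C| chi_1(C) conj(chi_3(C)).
Sum = 0; so <chi_1, chi_3> = 0 (distinct irreducibles are orthogonal).

Working: Compute term by term over conjugacy classes (|C| * chi_1(C) * conj(chi_3(C))):
  1*(1)*conj(2) + 2*(1)*conj(-1/2 + sqrt(5)/2) + 2*(1)*conj(-sqrt(5)/2 - 1/2) + 5*(1)*conj(0)
  = (2) + (-1 + sqrt(5)) + (-sqrt(5) - 1) + (0)
  = 0.
Dividing by |G| = 10 gives 0/10 = 0, matching the row-orthogonality relation <chi_1, chi_3> = [chi_1 = chi_3].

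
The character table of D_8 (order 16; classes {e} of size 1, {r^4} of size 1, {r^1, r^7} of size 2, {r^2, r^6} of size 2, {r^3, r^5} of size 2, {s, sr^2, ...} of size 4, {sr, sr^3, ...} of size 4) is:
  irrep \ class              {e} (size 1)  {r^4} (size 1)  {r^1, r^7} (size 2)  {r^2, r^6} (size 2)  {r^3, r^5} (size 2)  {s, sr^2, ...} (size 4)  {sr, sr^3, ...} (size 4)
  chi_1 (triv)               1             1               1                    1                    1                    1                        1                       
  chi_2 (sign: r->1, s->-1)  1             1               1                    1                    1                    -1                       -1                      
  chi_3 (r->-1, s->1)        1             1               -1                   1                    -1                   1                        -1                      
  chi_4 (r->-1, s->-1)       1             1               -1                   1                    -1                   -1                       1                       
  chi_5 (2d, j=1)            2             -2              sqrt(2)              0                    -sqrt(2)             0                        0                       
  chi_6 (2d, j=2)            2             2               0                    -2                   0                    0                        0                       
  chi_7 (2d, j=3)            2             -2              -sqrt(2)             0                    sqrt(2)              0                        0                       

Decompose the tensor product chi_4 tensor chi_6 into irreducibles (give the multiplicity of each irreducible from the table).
chi_4 tensor chi_6 = chi_6 (all other irreducibles have multiplicity 0).

Argument: The character of a tensor product is the pointwise product (chi_4 * chi_6)(C) = chi_4(C) * chi_6(C):
  {e}: (1)*(2), {r^4}: (1)*(2), {r^1, r^7}: (-1)*(0), {r^2, r^6}: (1)*(-2), {r^3, r^5}: (-1)*(0), {s, sr^2, ...}: (-1)*(0), {sr, sr^3, ...}: (1)*(0)
so (chi_4 * chi_6) takes values
  {e} -> 2, {r^4} -> 2, {r^1, r^7} -> 0, {r^2, r^6} -> -2, {r^3, r^5} -> 0, {s, sr^2, ...} -> 0, {sr, sr^3, ...} -> 0.
Now take the inner product of this character with each irreducible chi from the table, <chi_4*chi_6, chi> = (1/16) sum_C |C| (chi_4*chi_6)(C) conj(chi(C)):
  <chi_4*chi_6, chi_1> = (1/16)[1*(2)*conj(1) + 1*(2)*conj(1) + 2*(0)*conj(1) + 2*(-2)*conj(1) + 2*(0)*conj(1) + 4*(0)*conj(1) + 4*(0)*conj(1)]
      = (1/16)[(2) + (2) + (0) + (-4) + (0) + (0) + (0)] = 0/16 = 0
  <chi_4*chi_6, chi_2> = (1/16)[1*(2)*conj(1) + 1*(2)*conj(1) + 2*(0)*conj(1) + 2*(-2)*conj(1) + 2*(0)*conj(1) + 4*(0)*conj(-1) + 4*(0)*conj(-1)]
      = (1/16)[(2) + (2) + (0) + (-4) + (0) + (0) + (0)] = 0/16 = 0
  <chi_4*chi_6, chi_3> = (1/16)[1*(2)*conj(1) + 1*(2)*conj(1) + 2*(0)*conj(-1) + 2*(-2)*conj(1) + 2*(0)*conj(-1) + 4*(0)*conj(1) + 4*(0)*conj(-1)]
      = (1/16)[(2) + (2) + (0) + (-4) + (0) + (0) + (0)] = 0/16 = 0
  <chi_4*chi_6, chi_4> = (1/16)[1*(2)*conj(1) + 1*(2)*conj(1) + 2*(0)*conj(-1) + 2*(-2)*conj(1) + 2*(0)*conj(-1) + 4*(0)*conj(-1) + 4*(0)*conj(1)]
      = (1/16)[(2) + (2) + (0) + (-4) + (0) + (0) + (0)] = 0/16 = 0
  <chi_4*chi_6, chi_5> = (1/16)[1*(2)*conj(2) + 1*(2)*conj(-2) + 2*(0)*conj(sqrt(2)) + 2*(-2)*conj(0) + 2*(0)*conj(-sqrt(2)) + 4*(0)*conj(0) + 4*(0)*conj(0)]
      = (1/16)[(4) + (-4) + (0) + (0) + (0) + (0) + (0)] = 0/16 = 0
  <chi_4*chi_6, chi_6> = (1/16)[1*(2)*conj(2) + 1*(2)*conj(2) + 2*(0)*conj(0) + 2*(-2)*conj(-2) + 2*(0)*conj(0) + 4*(0)*conj(0) + 4*(0)*conj(0)]
      = (1/16)[(4) + (4) + (0) + (8) + (0) + (0) + (0)] = 16/16 = 1
  <chi_4*chi_6, chi_7> = (1/16)[1*(2)*conj(2) + 1*(2)*conj(-2) + 2*(0)*conj(-sqrt(2)) + 2*(-2)*conj(0) + 2*(0)*conj(sqrt(2)) + 4*(0)*conj(0) + 4*(0)*conj(0)]
      = (1/16)[(4) + (-4) + (0) + (0) + (0) + (0) + (0)] = 0/16 = 0
Hence the multiplicities are chi_6: 1. Dimension check: dim(chi_4)*dim(chi_6) = 1*2 = 2 and sum (mult * dim) = 1*2 = 2.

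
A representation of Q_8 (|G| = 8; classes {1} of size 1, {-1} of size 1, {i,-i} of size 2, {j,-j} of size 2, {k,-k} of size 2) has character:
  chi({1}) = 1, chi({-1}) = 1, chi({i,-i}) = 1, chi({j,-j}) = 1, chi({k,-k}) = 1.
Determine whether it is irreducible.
Irreducible: <chi, chi> = 1.

Explanation: <chi, chi> = (1/|G|) sum_C |C| * |chi(C)|^2 = (1/8)[1*|1|^2 + 1*|1|^2 + 2*|1|^2 + 2*|1|^2 + 2*|1|^2]
  = (1/8)[(1) + (1) + (2) + (2) + (2)] = 8/8 = 1.
A character is irreducible iff <chi, chi> = 1, so this representation is irreducible.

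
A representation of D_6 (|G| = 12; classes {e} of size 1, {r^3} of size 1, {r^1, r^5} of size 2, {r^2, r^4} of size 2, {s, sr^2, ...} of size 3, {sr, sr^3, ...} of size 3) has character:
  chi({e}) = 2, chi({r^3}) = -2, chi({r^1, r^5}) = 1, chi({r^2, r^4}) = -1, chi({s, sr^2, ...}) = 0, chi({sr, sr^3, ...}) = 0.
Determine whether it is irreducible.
Irreducible: <chi, chi> = 1.

Reasoning: <chi, chi> = (1/|G|) sum_C |C| * |chi(C)|^2 = (1/12)[1*|2|^2 + 1*|-2|^2 + 2*|1|^2 + 2*|-1|^2 + 3*|0|^2 + 3*|0|^2]
  = (1/12)[(4) + (4) + (2) + (2) + (0) + (0)] = 12/12 = 1.
A character is irreducible iff <chi, chi> = 1, so this representation is irreducible.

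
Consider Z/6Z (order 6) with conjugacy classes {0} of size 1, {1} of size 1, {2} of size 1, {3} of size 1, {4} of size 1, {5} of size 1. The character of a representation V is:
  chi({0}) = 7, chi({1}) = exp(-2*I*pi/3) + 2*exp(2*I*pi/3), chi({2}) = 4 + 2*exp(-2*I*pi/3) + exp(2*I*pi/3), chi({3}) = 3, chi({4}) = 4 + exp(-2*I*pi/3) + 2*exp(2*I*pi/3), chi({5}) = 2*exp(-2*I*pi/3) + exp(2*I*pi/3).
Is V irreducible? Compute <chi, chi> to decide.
Not irreducible (reducible): <chi, chi> = 13 > 1.

Derivation: <chi, chi> = (1/|G|) sum_C |C| * |chi(C)|^2 = (1/6)[1*|7|^2 + 1*|exp(-2*I*pi/3) + 2*exp(2*I*pi/3)|^2 + 1*|4 + 2*exp(-2*I*pi/3) + exp(2*I*pi/3)|^2 + 1*|3|^2 + 1*|4 + exp(-2*I*pi/3) + 2*exp(2*I*pi/3)|^2 + 1*|2*exp(-2*I*pi/3) + exp(2*I*pi/3)|^2]
  = (1/6)[(49) + (3) + (7) + (9) + (7) + (3)] = 78/6 = 13.
(Exp terms are combined using exp(i*s)*conj(exp(i*t)) = exp(i*(s-t)), and sums of them are collapsed using the identity that for every m > 1 the m distinct m-th roots of unity sum to 0, e.g. 1 + exp(2*I*pi/3) + exp(-2*I*pi/3) = 0.)
A character is irreducible iff <chi, chi> = 1, so this representation is reducible.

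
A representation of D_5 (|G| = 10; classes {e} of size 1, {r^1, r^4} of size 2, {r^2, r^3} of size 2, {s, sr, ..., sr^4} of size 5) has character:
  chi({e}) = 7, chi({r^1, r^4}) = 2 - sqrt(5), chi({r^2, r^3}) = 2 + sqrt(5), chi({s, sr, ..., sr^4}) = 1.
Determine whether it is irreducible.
Not irreducible (reducible): <chi, chi> = 9 > 1.

Derivation: <chi, chi> = (1/|G|) sum_C |C| * |chi(C)|^2 = (1/10)[1*|7|^2 + 2*|2 - sqrt(5)|^2 + 2*|2 + sqrt(5)|^2 + 5*|1|^2]
  = (1/10)[(49) + (18 - 8*sqrt(5)) + (8*sqrt(5) + 18) + (5)] = 90/10 = 9.
A character is irreducible iff <chi, chi> = 1, so this representation is reducible.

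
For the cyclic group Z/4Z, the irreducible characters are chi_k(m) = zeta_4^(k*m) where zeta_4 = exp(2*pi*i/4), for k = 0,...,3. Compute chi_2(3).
chi_2(3) = zeta_4^6 = -1

Details: chi_2(3) = zeta_4^(2*3) = zeta_4^6. Since zeta_4^4 = 1, this equals zeta_4^2 = exp(2*pi*i*2/4) = -1.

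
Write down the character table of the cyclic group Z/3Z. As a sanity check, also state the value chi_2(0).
Character table of Z/3Z (irreps indexed chi_0,...,chi_2 with chi_k(m) = zeta_3^(k*m), zeta_3 = exp(2*pi*i/3)):
  irrep \ class  {0} (size 1)  {1} (size 1)    {2} (size 1)  
  chi_0          1             1               1             
  chi_1          1             exp(2*I*pi/3)   exp(-2*I*pi/3)
  chi_2          1             exp(-2*I*pi/3)  exp(2*I*pi/3) 

Spot check: chi_2(0) = zeta_3^(2*0) = zeta_3^0 = 1.

Z/3Z is abelian, so all 3 irreducible complex representations are 1-dimensional. They are given by chi_k(m) = zeta_3^(k*m) for k = 0,...,2. Row orthogonality: sum_m chi_k(m) conj(chi_l(m)) = 3 * [k = l].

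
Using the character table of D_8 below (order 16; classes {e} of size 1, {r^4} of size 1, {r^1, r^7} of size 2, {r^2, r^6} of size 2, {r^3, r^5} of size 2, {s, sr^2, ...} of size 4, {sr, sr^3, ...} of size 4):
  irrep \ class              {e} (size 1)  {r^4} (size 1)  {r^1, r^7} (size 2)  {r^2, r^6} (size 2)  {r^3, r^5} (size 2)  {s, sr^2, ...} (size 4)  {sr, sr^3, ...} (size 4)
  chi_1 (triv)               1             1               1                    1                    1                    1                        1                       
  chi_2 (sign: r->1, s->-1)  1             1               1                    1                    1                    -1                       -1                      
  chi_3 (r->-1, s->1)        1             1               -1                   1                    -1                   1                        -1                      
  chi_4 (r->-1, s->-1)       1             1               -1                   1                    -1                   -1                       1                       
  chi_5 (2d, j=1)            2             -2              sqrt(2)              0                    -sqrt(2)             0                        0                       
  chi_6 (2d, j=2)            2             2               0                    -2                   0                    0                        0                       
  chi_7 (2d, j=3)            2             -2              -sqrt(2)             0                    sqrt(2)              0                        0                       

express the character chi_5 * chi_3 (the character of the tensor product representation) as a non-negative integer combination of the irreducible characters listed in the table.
chi_5 tensor chi_3 = chi_7 (all other irreducibles have multiplicity 0).

Argument: The character of a tensor product is the pointwise product (chi_5 * chi_3)(C) = chi_5(C) * chi_3(C):
  {e}: (2)*(1), {r^4}: (-2)*(1), {r^1, r^7}: (sqrt(2))*(-1), {r^2, r^6}: (0)*(1), {r^3, r^5}: (-sqrt(2))*(-1), {s, sr^2, ...}: (0)*(1), {sr, sr^3, ...}: (0)*(-1)
so (chi_5 * chi_3) takes values
  {e} -> 2, {r^4} -> -2, {r^1, r^7} -> -sqrt(2), {r^2, r^6} -> 0, {r^3, r^5} -> sqrt(2), {s, sr^2, ...} -> 0, {sr, sr^3, ...} -> 0.
Now take the inner product of this character with each irreducible chi from the table, <chi_5*chi_3, chi> = (1/16) sum_C |C| (chi_5*chi_3)(C) conj(chi(C)):
  <chi_5*chi_3, chi_1> = (1/16)[1*(2)*conj(1) + 1*(-2)*conj(1) + 2*(-sqrt(2))*conj(1) + 2*(0)*conj(1) + 2*(sqrt(2))*conj(1) + 4*(0)*conj(1) + 4*(0)*conj(1)]
      = (1/16)[(2) + (-2) + (-2*sqrt(2)) + (0) + (2*sqrt(2)) + (0) + (0)] = 0/16 = 0
  <chi_5*chi_3, chi_2> = (1/16)[1*(2)*conj(1) + 1*(-2)*conj(1) + 2*(-sqrt(2))*conj(1) + 2*(0)*conj(1) + 2*(sqrt(2))*conj(1) + 4*(0)*conj(-1) + 4*(0)*conj(-1)]
      = (1/16)[(2) + (-2) + (-2*sqrt(2)) + (0) + (2*sqrt(2)) + (0) + (0)] = 0/16 = 0
  <chi_5*chi_3, chi_3> = (1/16)[1*(2)*conj(1) + 1*(-2)*conj(1) + 2*(-sqrt(2))*conj(-1) + 2*(0)*conj(1) + 2*(sqrt(2))*conj(-1) + 4*(0)*conj(1) + 4*(0)*conj(-1)]
      = (1/16)[(2) + (-2) + (2*sqrt(2)) + (0) + (-2*sqrt(2)) + (0) + (0)] = 0/16 = 0
  <chi_5*chi_3, chi_4> = (1/16)[1*(2)*conj(1) + 1*(-2)*conj(1) + 2*(-sqrt(2))*conj(-1) + 2*(0)*conj(1) + 2*(sqrt(2))*conj(-1) + 4*(0)*conj(-1) + 4*(0)*conj(1)]
      = (1/16)[(2) + (-2) + (2*sqrt(2)) + (0) + (-2*sqrt(2)) + (0) + (0)] = 0/16 = 0
  <chi_5*chi_3, chi_5> = (1/16)[1*(2)*conj(2) + 1*(-2)*conj(-2) + 2*(-sqrt(2))*conj(sqrt(2)) + 2*(0)*conj(0) + 2*(sqrt(2))*conj(-sqrt(2)) + 4*(0)*conj(0) + 4*(0)*conj(0)]
      = (1/16)[(4) + (4) + (-4) + (0) + (-4) + (0) + (0)] = 0/16 = 0
  <chi_5*chi_3, chi_6> = (1/16)[1*(2)*conj(2) + 1*(-2)*conj(2) + 2*(-sqrt(2))*conj(0) + 2*(0)*conj(-2) + 2*(sqrt(2))*conj(0) + 4*(0)*conj(0) + 4*(0)*conj(0)]
      = (1/16)[(4) + (-4) + (0) + (0) + (0) + (0) + (0)] = 0/16 = 0
  <chi_5*chi_3, chi_7> = (1/16)[1*(2)*conj(2) + 1*(-2)*conj(-2) + 2*(-sqrt(2))*conj(-sqrt(2)) + 2*(0)*conj(0) + 2*(sqrt(2))*conj(sqrt(2)) + 4*(0)*conj(0) + 4*(0)*conj(0)]
      = (1/16)[(4) + (4) + (4) + (0) + (4) + (0) + (0)] = 16/16 = 1
Hence the multiplicities are chi_7: 1. Dimension check: dim(chi_5)*dim(chi_3) = 2*1 = 2 and sum (mult * dim) = 1*2 = 2.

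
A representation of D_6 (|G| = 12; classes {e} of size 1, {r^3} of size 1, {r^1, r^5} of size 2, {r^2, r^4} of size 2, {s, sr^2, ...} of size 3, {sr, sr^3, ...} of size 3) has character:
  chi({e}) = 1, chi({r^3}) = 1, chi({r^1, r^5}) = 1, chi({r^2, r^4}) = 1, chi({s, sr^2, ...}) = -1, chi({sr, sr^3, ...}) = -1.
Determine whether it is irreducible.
Irreducible: <chi, chi> = 1.

Explanation: <chi, chi> = (1/|G|) sum_C |C| * |chi(C)|^2 = (1/12)[1*|1|^2 + 1*|1|^2 + 2*|1|^2 + 2*|1|^2 + 3*|-1|^2 + 3*|-1|^2]
  = (1/12)[(1) + (1) + (2) + (2) + (3) + (3)] = 12/12 = 1.
A character is irreducible iff <chi, chi> = 1, so this representation is irreducible.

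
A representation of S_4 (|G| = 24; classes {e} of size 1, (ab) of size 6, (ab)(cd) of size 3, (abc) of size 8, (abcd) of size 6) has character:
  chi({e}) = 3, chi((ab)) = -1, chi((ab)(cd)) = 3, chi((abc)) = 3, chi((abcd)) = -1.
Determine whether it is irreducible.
Not irreducible (reducible): <chi, chi> = 5 > 1.

Reasoning: <chi, chi> = (1/|G|) sum_C |C| * |chi(C)|^2 = (1/24)[1*|3|^2 + 6*|-1|^2 + 3*|3|^2 + 8*|3|^2 + 6*|-1|^2]
  = (1/24)[(9) + (6) + (27) + (72) + (6)] = 120/24 = 5.
A character is irreducible iff <chi, chi> = 1, so this representation is reducible.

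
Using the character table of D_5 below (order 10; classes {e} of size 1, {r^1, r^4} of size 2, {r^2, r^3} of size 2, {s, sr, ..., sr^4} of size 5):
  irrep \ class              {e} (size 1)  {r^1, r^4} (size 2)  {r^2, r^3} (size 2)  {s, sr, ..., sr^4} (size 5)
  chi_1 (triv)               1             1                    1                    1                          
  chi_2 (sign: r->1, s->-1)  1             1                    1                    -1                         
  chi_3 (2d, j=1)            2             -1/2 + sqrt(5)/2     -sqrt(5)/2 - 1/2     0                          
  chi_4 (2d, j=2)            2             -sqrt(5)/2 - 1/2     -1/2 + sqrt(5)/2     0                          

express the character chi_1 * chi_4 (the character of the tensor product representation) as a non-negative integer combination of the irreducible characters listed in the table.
chi_1 tensor chi_4 = chi_4 (all other irreducibles have multiplicity 0).

Why: The character of a tensor product is the pointwise product (chi_1 * chi_4)(C) = chi_1(C) * chi_4(C):
  {e}: (1)*(2), {r^1, r^4}: (1)*(-sqrt(5)/2 - 1/2), {r^2, r^3}: (1)*(-1/2 + sqrt(5)/2), {s, sr, ..., sr^4}: (1)*(0)
so (chi_1 * chi_4) takes values
  {e} -> 2, {r^1, r^4} -> -sqrt(5)/2 - 1/2, {r^2, r^3} -> -1/2 + sqrt(5)/2, {s, sr, ..., sr^4} -> 0.
Now take the inner product of this character with each irreducible chi from the table, <chi_1*chi_4, chi> = (1/10) sum_C |C| (chi_1*chi_4)(C) conj(chi(C)):
  <chi_1*chi_4, chi_1> = (1/10)[1*(2)*conj(1) + 2*(-sqrt(5)/2 - 1/2)*conj(1) + 2*(-1/2 + sqrt(5)/2)*conj(1) + 5*(0)*conj(1)]
      = (1/10)[(2) + (-sqrt(5) - 1) + (-1 + sqrt(5)) + (0)] = 0/10 = 0
  <chi_1*chi_4, chi_2> = (1/10)[1*(2)*conj(1) + 2*(-sqrt(5)/2 - 1/2)*conj(1) + 2*(-1/2 + sqrt(5)/2)*conj(1) + 5*(0)*conj(-1)]
      = (1/10)[(2) + (-sqrt(5) - 1) + (-1 + sqrt(5)) + (0)] = 0/10 = 0
  <chi_1*chi_4, chi_3> = (1/10)[1*(2)*conj(2) + 2*(-sqrt(5)/2 - 1/2)*conj(-1/2 + sqrt(5)/2) + 2*(-1/2 + sqrt(5)/2)*conj(-sqrt(5)/2 - 1/2) + 5*(0)*conj(0)]
      = (1/10)[(4) + (-2) + (-2) + (0)] = 0/10 = 0
  <chi_1*chi_4, chi_4> = (1/10)[1*(2)*conj(2) + 2*(-sqrt(5)/2 - 1/2)*conj(-sqrt(5)/2 - 1/2) + 2*(-1/2 + sqrt(5)/2)*conj(-1/2 + sqrt(5)/2) + 5*(0)*conj(0)]
      = (1/10)[(4) + (sqrt(5) + 3) + (3 - sqrt(5)) + (0)] = 10/10 = 1
Hence the multiplicities are chi_4: 1. Dimension check: dim(chi_1)*dim(chi_4) = 1*2 = 2 and sum (mult * dim) = 1*2 = 2.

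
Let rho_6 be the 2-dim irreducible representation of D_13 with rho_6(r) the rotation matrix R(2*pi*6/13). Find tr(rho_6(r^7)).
chi_{rho_6}(r^7) = 2*cos(2*pi*6*7/13) = 2*cos(84*pi/13)

Argument: rho_6(r^7) is rotation by angle 2*pi*6*7/13, whose trace is 2*cos(2*pi*6*7/13) = 2*cos(84*pi/13).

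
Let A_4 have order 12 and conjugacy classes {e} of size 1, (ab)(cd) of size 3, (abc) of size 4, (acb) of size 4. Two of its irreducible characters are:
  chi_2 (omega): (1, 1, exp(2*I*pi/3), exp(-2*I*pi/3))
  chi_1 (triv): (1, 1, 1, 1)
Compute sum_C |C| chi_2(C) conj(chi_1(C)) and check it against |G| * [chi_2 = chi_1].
Sum = 0; so <chi_2, chi_1> = 0 (distinct irreducibles are orthogonal).

Derivation: Compute term by term over conjugacy classes (|C| * chi_2(C) * conj(chi_1(C))):
  1*(1)*conj(1) + 3*(1)*conj(1) + 4*(exp(2*I*pi/3))*conj(1) + 4*(exp(-2*I*pi/3))*conj(1)
  = (1) + (3) + (4*exp(2*I*pi/3)) + (4*exp(-2*I*pi/3))
  = 0.
(Exp terms are combined using exp(i*s)*conj(exp(i*t)) = exp(i*(s-t)), and sums of them are collapsed using the identity that for every m > 1 the m distinct m-th roots of unity sum to 0, e.g. 1 + exp(2*I*pi/3) + exp(-2*I*pi/3) = 0.)
Dividing by |G| = 12 gives 0/12 = 0, matching the row-orthogonality relation <chi_2, chi_1> = [chi_2 = chi_1].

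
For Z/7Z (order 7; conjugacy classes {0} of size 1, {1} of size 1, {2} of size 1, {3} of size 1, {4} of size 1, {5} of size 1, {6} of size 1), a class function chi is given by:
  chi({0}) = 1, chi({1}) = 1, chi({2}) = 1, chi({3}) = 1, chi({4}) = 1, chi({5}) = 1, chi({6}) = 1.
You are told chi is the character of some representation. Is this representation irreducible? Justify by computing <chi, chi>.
Irreducible: <chi, chi> = 1.

Justification: <chi, chi> = (1/|G|) sum_C |C| * |chi(C)|^2 = (1/7)[1*|1|^2 + 1*|1|^2 + 1*|1|^2 + 1*|1|^2 + 1*|1|^2 + 1*|1|^2 + 1*|1|^2]
  = (1/7)[(1) + (1) + (1) + (1) + (1) + (1) + (1)] = 7/7 = 1.
(Exp terms are combined using exp(i*s)*conj(exp(i*t)) = exp(i*(s-t)), and sums of them are collapsed using the identity that for every m > 1 the m distinct m-th roots of unity sum to 0, e.g. 1 + exp(2*I*pi/3) + exp(-2*I*pi/3) = 0.)
A character is irreducible iff <chi, chi> = 1, so this representation is irreducible.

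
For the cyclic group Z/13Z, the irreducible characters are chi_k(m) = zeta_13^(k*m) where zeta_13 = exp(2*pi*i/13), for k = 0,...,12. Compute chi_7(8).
chi_7(8) = zeta_13^56 = exp(8*I*pi/13)

Explanation: chi_7(8) = zeta_13^(7*8) = zeta_13^56. Since zeta_13^13 = 1, this equals zeta_13^4 = exp(2*pi*i*4/13) = exp(8*I*pi/13).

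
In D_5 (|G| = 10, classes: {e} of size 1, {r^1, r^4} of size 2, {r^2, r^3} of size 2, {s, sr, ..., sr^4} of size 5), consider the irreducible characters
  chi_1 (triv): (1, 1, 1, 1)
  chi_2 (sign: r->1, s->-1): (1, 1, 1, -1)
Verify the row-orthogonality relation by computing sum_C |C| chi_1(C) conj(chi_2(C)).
Sum = 0; so <chi_1, chi_2> = 0 (distinct irreducibles are orthogonal).

Compute term by term over conjugacy classes (|C| * chi_1(C) * conj(chi_2(C))):
  1*(1)*conj(1) + 2*(1)*conj(1) + 2*(1)*conj(1) + 5*(1)*conj(-1)
  = (1) + (2) + (2) + (-5)
  = 0.
Dividing by |G| = 10 gives 0/10 = 0, matching the row-orthogonality relation <chi_1, chi_2> = [chi_1 = chi_2].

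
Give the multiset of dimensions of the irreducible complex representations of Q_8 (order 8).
Dimensions: 1, 1, 1, 1, 2

Explanation: There are 5 irreducibles (= number of conjugacy classes). Their dimensions d_i satisfy sum d_i^2 = |G| = 8: 1 + 1 + 1 + 1 + 4 = 8.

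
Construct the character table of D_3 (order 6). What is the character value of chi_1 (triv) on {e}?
Conjugacy classes: {e} of size 1, {r^1, r^2} of size 2, {s, sr, ..., sr^2} of size 3.
Character table:
  irrep \ class              {e} (size 1)  {r^1, r^2} (size 2)  {s, sr, ..., sr^2} (size 3)
  chi_1 (triv)               1             1                    1                          
  chi_2 (sign: r->1, s->-1)  1             1                    -1                         
  chi_3 (2d, j=1)            2             -1                   0                          

Spot check: chi_1 (triv) on {e} = 1.

D_3 has order 2*3 = 6 with 3 conjugacy classes, hence 3 irreducibles. Sum of squared dims 1 + 1 + 4 = 6 = |G|. Linear characters come from the abelianisation; the 2-dimensional irreps have character r^k -> 2*cos(2*pi*j*k/3), reflections -> 0.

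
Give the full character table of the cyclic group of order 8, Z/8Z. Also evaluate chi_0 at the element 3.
Character table of Z/8Z (irreps indexed chi_0,...,chi_7 with chi_k(m) = zeta_8^(k*m), zeta_8 = exp(2*pi*i/8)):
  irrep \ class  {0} (size 1)  {1} (size 1)    {2} (size 1)  {3} (size 1)    {4} (size 1)  {5} (size 1)    {6} (size 1)  {7} (size 1)  
  chi_0          1             1               1             1               1             1               1             1             
  chi_1          1             exp(I*pi/4)     I             exp(3*I*pi/4)   -1            exp(-3*I*pi/4)  -I            exp(-I*pi/4)  
  chi_2          1             I               -1            -I              1             I               -1            -I            
  chi_3          1             exp(3*I*pi/4)   -I            exp(I*pi/4)     -1            exp(-I*pi/4)    I             exp(-3*I*pi/4)
  chi_4          1             -1              1             -1              1             -1              1             -1            
  chi_5          1             exp(-3*I*pi/4)  I             exp(-I*pi/4)    -1            exp(I*pi/4)     -I            exp(3*I*pi/4) 
  chi_6          1             -I              -1            I               1             -I              -1            I             
  chi_7          1             exp(-I*pi/4)    -I            exp(-3*I*pi/4)  -1            exp(3*I*pi/4)   I             exp(I*pi/4)   

Spot check: chi_0(3) = zeta_8^(0*3) = zeta_8^0 = 1.

Argument: Z/8Z is abelian, so all 8 irreducible complex representations are 1-dimensional. They are given by chi_k(m) = zeta_8^(k*m) for k = 0,...,7. Row orthogonality: sum_m chi_k(m) conj(chi_l(m)) = 8 * [k = l].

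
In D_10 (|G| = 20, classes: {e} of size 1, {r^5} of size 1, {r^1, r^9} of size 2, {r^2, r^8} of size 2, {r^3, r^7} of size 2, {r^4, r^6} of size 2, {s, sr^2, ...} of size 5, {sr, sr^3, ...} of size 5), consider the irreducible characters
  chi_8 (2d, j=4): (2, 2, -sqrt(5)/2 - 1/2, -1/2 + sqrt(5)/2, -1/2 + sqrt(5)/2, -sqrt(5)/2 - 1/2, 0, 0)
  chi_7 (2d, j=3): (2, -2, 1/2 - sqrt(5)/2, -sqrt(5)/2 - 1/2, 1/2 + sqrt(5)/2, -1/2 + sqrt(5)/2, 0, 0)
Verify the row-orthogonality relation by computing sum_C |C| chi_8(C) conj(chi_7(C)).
Sum = 0; so <chi_8, chi_7> = 0 (distinct irreducibles are orthogonal).

Compute term by term over conjugacy classes (|C| * chi_8(C) * conj(chi_7(C))):
  1*(2)*conj(2) + 1*(2)*conj(-2) + 2*(-sqrt(5)/2 - 1/2)*conj(1/2 - sqrt(5)/2) + 2*(-1/2 + sqrt(5)/2)*conj(-sqrt(5)/2 - 1/2) + 2*(-1/2 + sqrt(5)/2)*conj(1/2 + sqrt(5)/2) + 2*(-sqrt(5)/2 - 1/2)*conj(-1/2 + sqrt(5)/2) + 5*(0)*conj(0) + 5*(0)*conj(0)
  = (4) + (-4) + (2) + (-2) + (2) + (-2) + (0) + (0)
  = 0.
Dividing by |G| = 20 gives 0/20 = 0, matching the row-orthogonality relation <chi_8, chi_7> = [chi_8 = chi_7].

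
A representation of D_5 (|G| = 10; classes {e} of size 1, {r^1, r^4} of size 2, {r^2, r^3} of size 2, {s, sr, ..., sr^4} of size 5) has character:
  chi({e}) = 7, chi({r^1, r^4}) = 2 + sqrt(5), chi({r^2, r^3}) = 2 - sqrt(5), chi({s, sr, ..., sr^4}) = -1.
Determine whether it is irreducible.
Not irreducible (reducible): <chi, chi> = 9 > 1.

Working: <chi, chi> = (1/|G|) sum_C |C| * |chi(C)|^2 = (1/10)[1*|7|^2 + 2*|2 + sqrt(5)|^2 + 2*|2 - sqrt(5)|^2 + 5*|-1|^2]
  = (1/10)[(49) + (8*sqrt(5) + 18) + (18 - 8*sqrt(5)) + (5)] = 90/10 = 9.
A character is irreducible iff <chi, chi> = 1, so this representation is reducible.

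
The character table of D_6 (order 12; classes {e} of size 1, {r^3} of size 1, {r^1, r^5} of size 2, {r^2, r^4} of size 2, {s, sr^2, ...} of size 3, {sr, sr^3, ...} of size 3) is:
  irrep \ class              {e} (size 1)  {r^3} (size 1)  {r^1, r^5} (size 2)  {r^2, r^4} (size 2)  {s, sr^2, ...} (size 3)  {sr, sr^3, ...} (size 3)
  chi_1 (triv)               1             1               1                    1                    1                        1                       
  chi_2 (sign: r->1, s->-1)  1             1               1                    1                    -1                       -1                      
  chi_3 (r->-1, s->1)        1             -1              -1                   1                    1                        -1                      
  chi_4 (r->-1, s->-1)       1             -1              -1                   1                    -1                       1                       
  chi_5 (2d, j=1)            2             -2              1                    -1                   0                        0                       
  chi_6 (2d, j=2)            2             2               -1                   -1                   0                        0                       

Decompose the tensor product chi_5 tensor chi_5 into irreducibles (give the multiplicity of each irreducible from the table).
chi_5 tensor chi_5 = chi_1 + chi_2 + chi_6 (all other irreducibles have multiplicity 0).

Details: The character of a tensor product is the pointwise product (chi_5 * chi_5)(C) = chi_5(C) * chi_5(C):
  {e}: (2)*(2), {r^3}: (-2)*(-2), {r^1, r^5}: (1)*(1), {r^2, r^4}: (-1)*(-1), {s, sr^2, ...}: (0)*(0), {sr, sr^3, ...}: (0)*(0)
so (chi_5 * chi_5) takes values
  {e} -> 4, {r^3} -> 4, {r^1, r^5} -> 1, {r^2, r^4} -> 1, {s, sr^2, ...} -> 0, {sr, sr^3, ...} -> 0.
Now take the inner product of this character with each irreducible chi from the table, <chi_5*chi_5, chi> = (1/12) sum_C |C| (chi_5*chi_5)(C) conj(chi(C)):
  <chi_5*chi_5, chi_1> = (1/12)[1*(4)*conj(1) + 1*(4)*conj(1) + 2*(1)*conj(1) + 2*(1)*conj(1) + 3*(0)*conj(1) + 3*(0)*conj(1)]
      = (1/12)[(4) + (4) + (2) + (2) + (0) + (0)] = 12/12 = 1
  <chi_5*chi_5, chi_2> = (1/12)[1*(4)*conj(1) + 1*(4)*conj(1) + 2*(1)*conj(1) + 2*(1)*conj(1) + 3*(0)*conj(-1) + 3*(0)*conj(-1)]
      = (1/12)[(4) + (4) + (2) + (2) + (0) + (0)] = 12/12 = 1
  <chi_5*chi_5, chi_3> = (1/12)[1*(4)*conj(1) + 1*(4)*conj(-1) + 2*(1)*conj(-1) + 2*(1)*conj(1) + 3*(0)*conj(1) + 3*(0)*conj(-1)]
      = (1/12)[(4) + (-4) + (-2) + (2) + (0) + (0)] = 0/12 = 0
  <chi_5*chi_5, chi_4> = (1/12)[1*(4)*conj(1) + 1*(4)*conj(-1) + 2*(1)*conj(-1) + 2*(1)*conj(1) + 3*(0)*conj(-1) + 3*(0)*conj(1)]
      = (1/12)[(4) + (-4) + (-2) + (2) + (0) + (0)] = 0/12 = 0
  <chi_5*chi_5, chi_5> = (1/12)[1*(4)*conj(2) + 1*(4)*conj(-2) + 2*(1)*conj(1) + 2*(1)*conj(-1) + 3*(0)*conj(0) + 3*(0)*conj(0)]
      = (1/12)[(8) + (-8) + (2) + (-2) + (0) + (0)] = 0/12 = 0
  <chi_5*chi_5, chi_6> = (1/12)[1*(4)*conj(2) + 1*(4)*conj(2) + 2*(1)*conj(-1) + 2*(1)*conj(-1) + 3*(0)*conj(0) + 3*(0)*conj(0)]
      = (1/12)[(8) + (8) + (-2) + (-2) + (0) + (0)] = 12/12 = 1
Hence the multiplicities are chi_1: 1, chi_2: 1, chi_6: 1. Dimension check: dim(chi_5)*dim(chi_5) = 2*2 = 4 and sum (mult * dim) = 1*1 + 1*1 + 1*2 = 4.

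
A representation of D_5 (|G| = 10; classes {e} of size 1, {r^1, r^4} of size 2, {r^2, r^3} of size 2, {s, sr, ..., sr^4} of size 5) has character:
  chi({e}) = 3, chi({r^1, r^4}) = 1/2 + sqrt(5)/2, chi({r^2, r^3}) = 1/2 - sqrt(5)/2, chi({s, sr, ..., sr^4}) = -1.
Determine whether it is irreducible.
Not irreducible (reducible): <chi, chi> = 2 > 1.

Proof sketch: <chi, chi> = (1/|G|) sum_C |C| * |chi(C)|^2 = (1/10)[1*|3|^2 + 2*|1/2 + sqrt(5)/2|^2 + 2*|1/2 - sqrt(5)/2|^2 + 5*|-1|^2]
  = (1/10)[(9) + (sqrt(5) + 3) + (3 - sqrt(5)) + (5)] = 20/10 = 2.
A character is irreducible iff <chi, chi> = 1, so this representation is reducible.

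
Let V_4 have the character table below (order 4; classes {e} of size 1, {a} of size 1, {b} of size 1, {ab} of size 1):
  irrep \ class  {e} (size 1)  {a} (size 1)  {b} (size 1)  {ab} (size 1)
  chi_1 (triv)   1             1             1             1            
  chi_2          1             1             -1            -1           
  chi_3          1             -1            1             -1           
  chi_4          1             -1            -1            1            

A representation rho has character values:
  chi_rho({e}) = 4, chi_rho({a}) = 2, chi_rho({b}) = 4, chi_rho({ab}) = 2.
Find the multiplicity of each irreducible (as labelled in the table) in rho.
Multiplicities: chi_1: 3, chi_2: 0, chi_3: 1, chi_4: 0.

Argument: Use <chi_rho, chi> = (1/|G|) sum_C |C| * chi_rho(C) * conj(chi(C)) with |G| = 4 for each irreducible chi in the table:
  <chi_rho, chi_1> = (1/4)[1*(4)*conj(1) + 1*(2)*conj(1) + 1*(4)*conj(1) + 1*(2)*conj(1)]
      = (1/4)[(4) + (2) + (4) + (2)] = 12/4 = 3
  <chi_rho, chi_2> = (1/4)[1*(4)*conj(1) + 1*(2)*conj(1) + 1*(4)*conj(-1) + 1*(2)*conj(-1)]
      = (1/4)[(4) + (2) + (-4) + (-2)] = 0/4 = 0
  <chi_rho, chi_3> = (1/4)[1*(4)*conj(1) + 1*(2)*conj(-1) + 1*(4)*conj(1) + 1*(2)*conj(-1)]
      = (1/4)[(4) + (-2) + (4) + (-2)] = 4/4 = 1
  <chi_rho, chi_4> = (1/4)[1*(4)*conj(1) + 1*(2)*conj(-1) + 1*(4)*conj(-1) + 1*(2)*conj(1)]
      = (1/4)[(4) + (-2) + (-4) + (2)] = 0/4 = 0
Dimension check: dim(rho) = sum (mult * dim) = 3*1 + 0*1 + 1*1 + 0*1 = 4 = chi_rho(e) = 4.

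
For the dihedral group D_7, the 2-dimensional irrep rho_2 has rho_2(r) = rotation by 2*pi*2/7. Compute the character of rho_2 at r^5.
chi_{rho_2}(r^5) = 2*cos(2*pi*2*5/7) = -2*cos(pi/7)

Working: rho_2(r^5) is rotation by angle 2*pi*2*5/7, whose trace is 2*cos(2*pi*2*5/7) = -2*cos(pi/7).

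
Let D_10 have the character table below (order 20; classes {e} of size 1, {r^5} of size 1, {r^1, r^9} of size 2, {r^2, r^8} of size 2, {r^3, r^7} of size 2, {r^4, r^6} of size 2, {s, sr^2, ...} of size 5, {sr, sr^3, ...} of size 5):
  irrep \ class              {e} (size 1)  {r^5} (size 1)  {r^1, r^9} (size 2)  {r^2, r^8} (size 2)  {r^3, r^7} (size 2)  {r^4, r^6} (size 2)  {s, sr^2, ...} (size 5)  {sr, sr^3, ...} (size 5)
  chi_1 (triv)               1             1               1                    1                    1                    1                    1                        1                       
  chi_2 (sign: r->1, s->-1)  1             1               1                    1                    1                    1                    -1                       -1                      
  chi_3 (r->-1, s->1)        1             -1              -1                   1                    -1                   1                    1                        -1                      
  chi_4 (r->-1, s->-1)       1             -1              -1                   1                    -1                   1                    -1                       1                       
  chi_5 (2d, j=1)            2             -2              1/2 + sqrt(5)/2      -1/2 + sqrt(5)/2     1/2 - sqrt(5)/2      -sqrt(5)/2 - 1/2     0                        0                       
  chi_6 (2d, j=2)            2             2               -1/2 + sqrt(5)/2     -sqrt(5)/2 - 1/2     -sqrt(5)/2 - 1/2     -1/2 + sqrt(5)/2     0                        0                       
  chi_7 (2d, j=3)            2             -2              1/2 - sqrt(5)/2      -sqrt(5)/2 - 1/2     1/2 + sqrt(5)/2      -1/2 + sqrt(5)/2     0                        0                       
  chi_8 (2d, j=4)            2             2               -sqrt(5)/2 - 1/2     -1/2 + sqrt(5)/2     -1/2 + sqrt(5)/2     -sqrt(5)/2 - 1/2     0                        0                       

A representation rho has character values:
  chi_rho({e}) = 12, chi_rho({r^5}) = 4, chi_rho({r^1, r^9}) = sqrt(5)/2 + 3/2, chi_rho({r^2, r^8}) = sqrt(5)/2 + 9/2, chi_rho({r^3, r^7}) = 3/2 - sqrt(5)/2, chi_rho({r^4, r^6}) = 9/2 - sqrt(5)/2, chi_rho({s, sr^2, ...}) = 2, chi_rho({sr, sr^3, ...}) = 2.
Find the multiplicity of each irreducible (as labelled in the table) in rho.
Multiplicities: chi_1: 3, chi_2: 1, chi_3: 1, chi_4: 1, chi_5: 1, chi_6: 1, chi_7: 0, chi_8: 1.

Justification: Use <chi_rho, chi> = (1/|G|) sum_C |C| * chi_rho(C) * conj(chi(C)) with |G| = 20 for each irreducible chi in the table:
  <chi_rho, chi_1> = (1/20)[1*(12)*conj(1) + 1*(4)*conj(1) + 2*(sqrt(5)/2 + 3/2)*conj(1) + 2*(sqrt(5)/2 + 9/2)*conj(1) + 2*(3/2 - sqrt(5)/2)*conj(1) + 2*(9/2 - sqrt(5)/2)*conj(1) + 5*(2)*conj(1) + 5*(2)*conj(1)]
      = (1/20)[(12) + (4) + (sqrt(5) + 3) + (sqrt(5) + 9) + (3 - sqrt(5)) + (9 - sqrt(5)) + (10) + (10)] = 60/20 = 3
  <chi_rho, chi_2> = (1/20)[1*(12)*conj(1) + 1*(4)*conj(1) + 2*(sqrt(5)/2 + 3/2)*conj(1) + 2*(sqrt(5)/2 + 9/2)*conj(1) + 2*(3/2 - sqrt(5)/2)*conj(1) + 2*(9/2 - sqrt(5)/2)*conj(1) + 5*(2)*conj(-1) + 5*(2)*conj(-1)]
      = (1/20)[(12) + (4) + (sqrt(5) + 3) + (sqrt(5) + 9) + (3 - sqrt(5)) + (9 - sqrt(5)) + (-10) + (-10)] = 20/20 = 1
  <chi_rho, chi_3> = (1/20)[1*(12)*conj(1) + 1*(4)*conj(-1) + 2*(sqrt(5)/2 + 3/2)*conj(-1) + 2*(sqrt(5)/2 + 9/2)*conj(1) + 2*(3/2 - sqrt(5)/2)*conj(-1) + 2*(9/2 - sqrt(5)/2)*conj(1) + 5*(2)*conj(1) + 5*(2)*conj(-1)]
      = (1/20)[(12) + (-4) + (-3 - sqrt(5)) + (sqrt(5) + 9) + (-3 + sqrt(5)) + (9 - sqrt(5)) + (10) + (-10)] = 20/20 = 1
  <chi_rho, chi_4> = (1/20)[1*(12)*conj(1) + 1*(4)*conj(-1) + 2*(sqrt(5)/2 + 3/2)*conj(-1) + 2*(sqrt(5)/2 + 9/2)*conj(1) + 2*(3/2 - sqrt(5)/2)*conj(-1) + 2*(9/2 - sqrt(5)/2)*conj(1) + 5*(2)*conj(-1) + 5*(2)*conj(1)]
      = (1/20)[(12) + (-4) + (-3 - sqrt(5)) + (sqrt(5) + 9) + (-3 + sqrt(5)) + (9 - sqrt(5)) + (-10) + (10)] = 20/20 = 1
  <chi_rho, chi_5> = (1/20)[1*(12)*conj(2) + 1*(4)*conj(-2) + 2*(sqrt(5)/2 + 3/2)*conj(1/2 + sqrt(5)/2) + 2*(sqrt(5)/2 + 9/2)*conj(-1/2 + sqrt(5)/2) + 2*(3/2 - sqrt(5)/2)*conj(1/2 - sqrt(5)/2) + 2*(9/2 - sqrt(5)/2)*conj(-sqrt(5)/2 - 1/2) + 5*(2)*conj(0) + 5*(2)*conj(0)]
      = (1/20)[(24) + (-8) + (4 + 2*sqrt(5)) + (-2 + 4*sqrt(5)) + (4 - 2*sqrt(5)) + (-4*sqrt(5) - 2) + (0) + (0)] = 20/20 = 1
  <chi_rho, chi_6> = (1/20)[1*(12)*conj(2) + 1*(4)*conj(2) + 2*(sqrt(5)/2 + 3/2)*conj(-1/2 + sqrt(5)/2) + 2*(sqrt(5)/2 + 9/2)*conj(-sqrt(5)/2 - 1/2) + 2*(3/2 - sqrt(5)/2)*conj(-sqrt(5)/2 - 1/2) + 2*(9/2 - sqrt(5)/2)*conj(-1/2 + sqrt(5)/2) + 5*(2)*conj(0) + 5*(2)*conj(0)]
      = (1/20)[(24) + (8) + (1 + sqrt(5)) + (-5*sqrt(5) - 7) + (1 - sqrt(5)) + (-7 + 5*sqrt(5)) + (0) + (0)] = 20/20 = 1
  <chi_rho, chi_7> = (1/20)[1*(12)*conj(2) + 1*(4)*conj(-2) + 2*(sqrt(5)/2 + 3/2)*conj(1/2 - sqrt(5)/2) + 2*(sqrt(5)/2 + 9/2)*conj(-sqrt(5)/2 - 1/2) + 2*(3/2 - sqrt(5)/2)*conj(1/2 + sqrt(5)/2) + 2*(9/2 - sqrt(5)/2)*conj(-1/2 + sqrt(5)/2) + 5*(2)*conj(0) + 5*(2)*conj(0)]
      = (1/20)[(24) + (-8) + (-sqrt(5) - 1) + (-5*sqrt(5) - 7) + (-1 + sqrt(5)) + (-7 + 5*sqrt(5)) + (0) + (0)] = 0/20 = 0
  <chi_rho, chi_8> = (1/20)[1*(12)*conj(2) + 1*(4)*conj(2) + 2*(sqrt(5)/2 + 3/2)*conj(-sqrt(5)/2 - 1/2) + 2*(sqrt(5)/2 + 9/2)*conj(-1/2 + sqrt(5)/2) + 2*(3/2 - sqrt(5)/2)*conj(-1/2 + sqrt(5)/2) + 2*(9/2 - sqrt(5)/2)*conj(-sqrt(5)/2 - 1/2) + 5*(2)*conj(0) + 5*(2)*conj(0)]
      = (1/20)[(24) + (8) + (-2*sqrt(5) - 4) + (-2 + 4*sqrt(5)) + (-4 + 2*sqrt(5)) + (-4*sqrt(5) - 2) + (0) + (0)] = 20/20 = 1
Dimension check: dim(rho) = sum (mult * dim) = 3*1 + 1*1 + 1*1 + 1*1 + 1*2 + 1*2 + 0*2 + 1*2 = 12 = chi_rho(e) = 12.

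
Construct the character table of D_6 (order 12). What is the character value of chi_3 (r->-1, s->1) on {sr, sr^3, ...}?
Conjugacy classes: {e} of size 1, {r^3} of size 1, {r^1, r^5} of size 2, {r^2, r^4} of size 2, {s, sr^2, ...} of size 3, {sr, sr^3, ...} of size 3.
Character table:
  irrep \ class              {e} (size 1)  {r^3} (size 1)  {r^1, r^5} (size 2)  {r^2, r^4} (size 2)  {s, sr^2, ...} (size 3)  {sr, sr^3, ...} (size 3)
  chi_1 (triv)               1             1               1                    1                    1                        1                       
  chi_2 (sign: r->1, s->-1)  1             1               1                    1                    -1                       -1                      
  chi_3 (r->-1, s->1)        1             -1              -1                   1                    1                        -1                      
  chi_4 (r->-1, s->-1)       1             -1              -1                   1                    -1                       1                       
  chi_5 (2d, j=1)            2             -2              1                    -1                   0                        0                       
  chi_6 (2d, j=2)            2             2               -1                   -1                   0                        0                       

Spot check: chi_3 (r->-1, s->1) on {sr, sr^3, ...} = -1.

Details: D_6 has order 2*6 = 12 with 6 conjugacy classes, hence 6 irreducibles. Sum of squared dims 1 + 1 + 1 + 1 + 4 + 4 = 12 = |G|. Linear characters come from the abelianisation; the 2-dimensional irreps have character r^k -> 2*cos(2*pi*j*k/6), reflections -> 0.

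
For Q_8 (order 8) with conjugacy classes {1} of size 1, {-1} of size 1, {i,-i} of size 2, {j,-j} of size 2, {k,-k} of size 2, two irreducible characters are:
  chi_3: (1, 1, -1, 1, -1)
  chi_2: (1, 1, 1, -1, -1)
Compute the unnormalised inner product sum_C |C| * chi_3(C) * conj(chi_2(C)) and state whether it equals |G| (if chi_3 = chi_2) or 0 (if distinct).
Sum = 0; so <chi_3, chi_2> = 0 (distinct irreducibles are orthogonal).

Justification: Compute term by term over conjugacy classes (|C| * chi_3(C) * conj(chi_2(C))):
  1*(1)*conj(1) + 1*(1)*conj(1) + 2*(-1)*conj(1) + 2*(1)*conj(-1) + 2*(-1)*conj(-1)
  = (1) + (1) + (-2) + (-2) + (2)
  = 0.
Dividing by |G| = 8 gives 0/8 = 0, matching the row-orthogonality relation <chi_3, chi_2> = [chi_3 = chi_2].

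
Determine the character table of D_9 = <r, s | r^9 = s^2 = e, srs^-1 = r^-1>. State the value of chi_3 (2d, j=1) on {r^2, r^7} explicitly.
Conjugacy classes: {e} of size 1, {r^1, r^8} of size 2, {r^2, r^7} of size 2, {r^3, r^6} of size 2, {r^4, r^5} of size 2, {s, sr, ..., sr^8} of size 9.
Character table:
  irrep \ class              {e} (size 1)  {r^1, r^8} (size 2)  {r^2, r^7} (size 2)  {r^3, r^6} (size 2)  {r^4, r^5} (size 2)  {s, sr, ..., sr^8} (size 9)
  chi_1 (triv)               1             1                    1                    1                    1                    1                          
  chi_2 (sign: r->1, s->-1)  1             1                    1                    1                    1                    -1                         
  chi_3 (2d, j=1)            2             2*cos(2*pi/9)        2*cos(4*pi/9)        -1                   -2*cos(pi/9)         0                          
  chi_4 (2d, j=2)            2             2*cos(4*pi/9)        -2*cos(pi/9)         -1                   2*cos(2*pi/9)        0                          
  chi_5 (2d, j=3)            2             -1                   -1                   2                    -1                   0                          
  chi_6 (2d, j=4)            2             -2*cos(pi/9)         2*cos(2*pi/9)        -1                   2*cos(4*pi/9)        0                          

Spot check: chi_3 (2d, j=1) on {r^2, r^7} = 2*cos(4*pi/9).

D_9 has order 2*9 = 18 with 6 conjugacy classes, hence 6 irreducibles. Sum of squared dims 1 + 1 + 4 + 4 + 4 + 4 = 18 = |G|. Linear characters come from the abelianisation; the 2-dimensional irreps have character r^k -> 2*cos(2*pi*j*k/9), reflections -> 0.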